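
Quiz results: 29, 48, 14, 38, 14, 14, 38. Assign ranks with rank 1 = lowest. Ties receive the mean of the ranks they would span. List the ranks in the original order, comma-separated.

Sorted (ascending): 14, 14, 14, 29, 38, 38, 48
The 3 values of 14 occupy positions 1–3 → average rank 2.
The 2 values of 38 occupy positions 5–6 → average rank (5+6)/2 = 5.5.

4, 7, 2, 5.5, 2, 2, 5.5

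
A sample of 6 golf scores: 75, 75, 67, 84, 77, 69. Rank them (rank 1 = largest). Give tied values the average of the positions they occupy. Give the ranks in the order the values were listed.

Sorted (descending): 84, 77, 75, 75, 69, 67
The 2 values of 75 occupy positions 3–4 → average rank (3+4)/2 = 3.5.

3.5, 3.5, 6, 1, 2, 5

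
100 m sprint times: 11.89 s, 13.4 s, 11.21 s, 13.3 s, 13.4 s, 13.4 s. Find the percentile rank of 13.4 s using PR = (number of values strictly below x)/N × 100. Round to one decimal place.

N = 6.
Strictly below 13.4: 3. Equal to 13.4: 3.
PR = 3/6 × 100 = 50.0

50.0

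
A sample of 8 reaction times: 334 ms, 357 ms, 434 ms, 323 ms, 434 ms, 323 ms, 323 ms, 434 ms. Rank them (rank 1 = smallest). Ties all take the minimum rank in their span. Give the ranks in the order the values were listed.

4, 5, 6, 1, 6, 1, 1, 6

Sorted (ascending): 323, 323, 323, 334, 357, 434, 434, 434
The 3 values of 323 occupy positions 1–3 → each gets rank 1.
The 3 values of 434 occupy positions 6–8 → each gets rank 6.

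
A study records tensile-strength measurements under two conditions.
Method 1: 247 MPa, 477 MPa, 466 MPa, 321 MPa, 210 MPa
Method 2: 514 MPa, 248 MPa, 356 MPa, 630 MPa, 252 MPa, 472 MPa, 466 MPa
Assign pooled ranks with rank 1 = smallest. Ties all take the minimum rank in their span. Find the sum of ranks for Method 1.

25

Sorted (ascending): 210, 247, 248, 252, 321, 356, 466, 466, 472, 477, 514, 630
The 2 values of 466 occupy positions 7–8 → each gets rank 7.
Method 1 values → pooled ranks: 247→2, 477→10, 466→7, 321→5, 210→1
Rank sum = 2 + 10 + 7 + 5 + 1 = 25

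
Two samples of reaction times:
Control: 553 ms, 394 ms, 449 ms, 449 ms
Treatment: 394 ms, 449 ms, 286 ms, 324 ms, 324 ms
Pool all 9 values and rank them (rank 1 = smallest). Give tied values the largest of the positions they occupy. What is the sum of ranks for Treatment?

Sorted (ascending): 286, 324, 324, 394, 394, 449, 449, 449, 553
The 2 values of 324 occupy positions 2–3 → each gets rank 3.
The 2 values of 394 occupy positions 4–5 → each gets rank 5.
The 3 values of 449 occupy positions 6–8 → each gets rank 8.
Treatment values → pooled ranks: 394→5, 449→8, 286→1, 324→3, 324→3
Rank sum = 5 + 8 + 1 + 3 + 3 = 20

20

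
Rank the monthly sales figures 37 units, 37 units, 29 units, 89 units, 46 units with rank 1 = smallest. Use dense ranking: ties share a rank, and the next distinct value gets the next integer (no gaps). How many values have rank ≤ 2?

Sorted (ascending): 29, 37, 37, 46, 89
The 2 values of 37 share dense rank 2.
Remaining distinct values take the next consecutive integers.
Ranks ≤ 2: {1, 2, 2} → 3 values.

3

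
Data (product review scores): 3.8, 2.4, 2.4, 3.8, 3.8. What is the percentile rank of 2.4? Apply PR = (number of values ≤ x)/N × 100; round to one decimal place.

40.0

N = 5.
Strictly below 2.4: 0. Equal to 2.4: 2.
PR = 2/5 × 100 = 40.0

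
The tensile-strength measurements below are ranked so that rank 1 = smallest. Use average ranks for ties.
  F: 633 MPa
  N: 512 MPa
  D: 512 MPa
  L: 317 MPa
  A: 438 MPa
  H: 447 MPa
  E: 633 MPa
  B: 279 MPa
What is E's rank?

7.5

Sorted (ascending): 279, 317, 438, 447, 512, 512, 633, 633
The 2 values of 512 occupy positions 5–6 → average rank (5+6)/2 = 5.5.
The 2 values of 633 occupy positions 7–8 → average rank (7+8)/2 = 7.5.
E has value 633 MPa → rank 7.5.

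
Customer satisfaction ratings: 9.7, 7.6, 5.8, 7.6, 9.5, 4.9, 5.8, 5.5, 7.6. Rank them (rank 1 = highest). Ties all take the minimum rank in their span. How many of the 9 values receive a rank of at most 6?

7

Sorted (descending): 9.7, 9.5, 7.6, 7.6, 7.6, 5.8, 5.8, 5.5, 4.9
The 3 values of 7.6 occupy positions 3–5 → each gets rank 3.
The 2 values of 5.8 occupy positions 6–7 → each gets rank 6.
Ranks ≤ 6: {1, 2, 3, 3, 3, 6, 6} → 7 values.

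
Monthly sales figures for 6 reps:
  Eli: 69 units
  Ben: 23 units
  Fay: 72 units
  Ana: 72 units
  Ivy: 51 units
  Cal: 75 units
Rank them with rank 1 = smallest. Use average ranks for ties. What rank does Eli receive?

Sorted (ascending): 23, 51, 69, 72, 72, 75
The 2 values of 72 occupy positions 4–5 → average rank (4+5)/2 = 4.5.
Eli has value 69 units → rank 3.

3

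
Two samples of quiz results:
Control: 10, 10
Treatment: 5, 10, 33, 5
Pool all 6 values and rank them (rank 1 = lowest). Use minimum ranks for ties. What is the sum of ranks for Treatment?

Sorted (ascending): 5, 5, 10, 10, 10, 33
The 2 values of 5 occupy positions 1–2 → each gets rank 1.
The 3 values of 10 occupy positions 3–5 → each gets rank 3.
Treatment values → pooled ranks: 5→1, 10→3, 33→6, 5→1
Rank sum = 1 + 3 + 6 + 1 = 11

11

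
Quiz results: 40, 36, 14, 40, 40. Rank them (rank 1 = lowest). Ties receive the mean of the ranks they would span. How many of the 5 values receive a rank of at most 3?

2

Sorted (ascending): 14, 36, 40, 40, 40
The 3 values of 40 occupy positions 3–5 → average rank 4.
Ranks ≤ 3: {1, 2} → 2 values.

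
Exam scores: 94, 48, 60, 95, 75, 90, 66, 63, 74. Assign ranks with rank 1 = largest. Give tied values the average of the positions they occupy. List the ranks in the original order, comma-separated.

2, 9, 8, 1, 4, 3, 6, 7, 5

Sorted (descending): 95, 94, 90, 75, 74, 66, 63, 60, 48
No ties — each value takes its position as its rank.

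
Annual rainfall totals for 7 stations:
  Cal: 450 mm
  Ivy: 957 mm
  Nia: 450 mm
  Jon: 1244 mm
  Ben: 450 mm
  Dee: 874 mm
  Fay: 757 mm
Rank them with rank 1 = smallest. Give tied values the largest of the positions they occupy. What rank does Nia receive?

Sorted (ascending): 450, 450, 450, 757, 874, 957, 1244
The 3 values of 450 occupy positions 1–3 → each gets rank 3.
Nia has value 450 mm → rank 3.

3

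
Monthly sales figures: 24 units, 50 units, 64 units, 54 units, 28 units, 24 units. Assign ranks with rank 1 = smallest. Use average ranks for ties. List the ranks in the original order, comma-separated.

Sorted (ascending): 24, 24, 28, 50, 54, 64
The 2 values of 24 occupy positions 1–2 → average rank (1+2)/2 = 1.5.

1.5, 4, 6, 5, 3, 1.5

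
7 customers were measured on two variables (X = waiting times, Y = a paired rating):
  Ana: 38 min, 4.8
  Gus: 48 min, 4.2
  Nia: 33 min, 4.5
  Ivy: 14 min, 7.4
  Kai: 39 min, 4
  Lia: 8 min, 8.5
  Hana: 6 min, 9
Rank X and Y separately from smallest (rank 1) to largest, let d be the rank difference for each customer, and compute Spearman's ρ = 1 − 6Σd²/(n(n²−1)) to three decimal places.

-0.929

Ranks of variable 1: 5, 7, 4, 3, 6, 2, 1
Ranks of variable 2: 4, 2, 3, 5, 1, 6, 7
d = r₁ − r₂: 1, 5, 1, -2, 5, -4, -6
d²: 1, 25, 1, 4, 25, 16, 36; Σd² = 108
ρ = 1 − 6·108/(7·48) = 1 − 648/336 = -0.929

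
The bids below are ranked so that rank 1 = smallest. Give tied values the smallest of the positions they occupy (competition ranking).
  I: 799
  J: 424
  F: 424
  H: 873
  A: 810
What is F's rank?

Sorted (ascending): 424, 424, 799, 810, 873
The 2 values of 424 occupy positions 1–2 → each gets rank 1.
F has value 424 → rank 1.

1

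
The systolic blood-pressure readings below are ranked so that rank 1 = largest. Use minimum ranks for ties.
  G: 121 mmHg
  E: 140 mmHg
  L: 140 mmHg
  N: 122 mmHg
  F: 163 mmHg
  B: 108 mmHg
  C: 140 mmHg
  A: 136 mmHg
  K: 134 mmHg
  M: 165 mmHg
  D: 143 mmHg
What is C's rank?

Sorted (descending): 165, 163, 143, 140, 140, 140, 136, 134, 122, 121, 108
The 3 values of 140 occupy positions 4–6 → each gets rank 4.
C has value 140 mmHg → rank 4.

4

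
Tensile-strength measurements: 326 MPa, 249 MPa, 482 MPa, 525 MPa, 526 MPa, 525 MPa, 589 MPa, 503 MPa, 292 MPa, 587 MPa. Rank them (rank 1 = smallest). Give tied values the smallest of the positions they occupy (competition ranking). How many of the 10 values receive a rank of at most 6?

7

Sorted (ascending): 249, 292, 326, 482, 503, 525, 525, 526, 587, 589
The 2 values of 525 occupy positions 6–7 → each gets rank 6.
Ranks ≤ 6: {1, 2, 3, 4, 5, 6, 6} → 7 values.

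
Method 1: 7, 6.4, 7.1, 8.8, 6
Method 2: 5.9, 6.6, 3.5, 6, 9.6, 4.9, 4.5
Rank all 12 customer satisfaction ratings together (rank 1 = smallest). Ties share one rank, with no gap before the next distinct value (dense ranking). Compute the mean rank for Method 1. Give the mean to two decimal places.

7.60

Sorted (ascending): 3.5, 4.5, 4.9, 5.9, 6, 6, 6.4, 6.6, 7, 7.1, 8.8, 9.6
The 2 values of 6 share dense rank 5.
Remaining distinct values take the next consecutive integers.
Method 1 values → pooled ranks: 7→8, 6.4→6, 7.1→9, 8.8→10, 6→5
Mean rank = (8 + 6 + 9 + 10 + 5) / 5 = 7.60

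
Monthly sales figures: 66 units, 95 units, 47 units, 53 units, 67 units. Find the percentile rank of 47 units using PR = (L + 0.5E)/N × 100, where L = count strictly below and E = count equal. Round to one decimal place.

10.0

N = 5.
Strictly below 47: 0. Equal to 47: 1.
PR = (0 + 0.5·1)/5 × 100 = 10.0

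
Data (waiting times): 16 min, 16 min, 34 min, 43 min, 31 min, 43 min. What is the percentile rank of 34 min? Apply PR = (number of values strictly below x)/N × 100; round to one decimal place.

50.0

N = 6.
Strictly below 34: 3. Equal to 34: 1.
PR = 3/6 × 100 = 50.0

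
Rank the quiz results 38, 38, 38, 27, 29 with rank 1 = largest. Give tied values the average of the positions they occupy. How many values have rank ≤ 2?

Sorted (descending): 38, 38, 38, 29, 27
The 3 values of 38 occupy positions 1–3 → average rank 2.
Ranks ≤ 2: {2, 2, 2} → 3 values.

3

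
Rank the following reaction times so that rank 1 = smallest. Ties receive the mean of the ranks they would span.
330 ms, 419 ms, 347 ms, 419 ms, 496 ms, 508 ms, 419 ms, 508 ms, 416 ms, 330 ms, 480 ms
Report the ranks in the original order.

1.5, 6, 3, 6, 9, 10.5, 6, 10.5, 4, 1.5, 8

Sorted (ascending): 330, 330, 347, 416, 419, 419, 419, 480, 496, 508, 508
The 2 values of 330 occupy positions 1–2 → average rank (1+2)/2 = 1.5.
The 3 values of 419 occupy positions 5–7 → average rank 6.
The 2 values of 508 occupy positions 10–11 → average rank (10+11)/2 = 10.5.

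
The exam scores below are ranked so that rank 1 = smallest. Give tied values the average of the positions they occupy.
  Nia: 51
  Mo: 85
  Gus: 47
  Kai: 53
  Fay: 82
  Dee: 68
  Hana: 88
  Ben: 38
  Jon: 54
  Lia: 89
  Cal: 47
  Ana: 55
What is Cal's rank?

Sorted (ascending): 38, 47, 47, 51, 53, 54, 55, 68, 82, 85, 88, 89
The 2 values of 47 occupy positions 2–3 → average rank (2+3)/2 = 2.5.
Cal has value 47 → rank 2.5.

2.5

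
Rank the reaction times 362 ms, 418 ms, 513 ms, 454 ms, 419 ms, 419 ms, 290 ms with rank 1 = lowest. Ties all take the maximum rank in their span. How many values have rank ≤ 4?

3

Sorted (ascending): 290, 362, 418, 419, 419, 454, 513
The 2 values of 419 occupy positions 4–5 → each gets rank 5.
Ranks ≤ 4: {1, 2, 3} → 3 values.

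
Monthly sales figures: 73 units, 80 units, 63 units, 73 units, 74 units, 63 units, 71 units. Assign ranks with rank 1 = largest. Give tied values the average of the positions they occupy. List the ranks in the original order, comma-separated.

Sorted (descending): 80, 74, 73, 73, 71, 63, 63
The 2 values of 73 occupy positions 3–4 → average rank (3+4)/2 = 3.5.
The 2 values of 63 occupy positions 6–7 → average rank (6+7)/2 = 6.5.

3.5, 1, 6.5, 3.5, 2, 6.5, 5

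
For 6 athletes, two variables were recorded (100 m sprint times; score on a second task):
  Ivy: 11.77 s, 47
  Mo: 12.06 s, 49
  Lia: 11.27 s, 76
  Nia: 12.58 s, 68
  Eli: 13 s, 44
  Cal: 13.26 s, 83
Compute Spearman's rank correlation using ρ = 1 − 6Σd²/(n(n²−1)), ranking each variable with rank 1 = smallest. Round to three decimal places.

0.086

Ranks of variable 1: 2, 3, 1, 4, 5, 6
Ranks of variable 2: 2, 3, 5, 4, 1, 6
d = r₁ − r₂: 0, 0, -4, 0, 4, 0
d²: 0, 0, 16, 0, 16, 0; Σd² = 32
ρ = 1 − 6·32/(6·35) = 1 − 192/210 = 0.086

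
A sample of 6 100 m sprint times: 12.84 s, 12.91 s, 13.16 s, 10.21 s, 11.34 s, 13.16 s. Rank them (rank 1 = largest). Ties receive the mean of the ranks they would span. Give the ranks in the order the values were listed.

Sorted (descending): 13.16, 13.16, 12.91, 12.84, 11.34, 10.21
The 2 values of 13.16 occupy positions 1–2 → average rank (1+2)/2 = 1.5.

4, 3, 1.5, 6, 5, 1.5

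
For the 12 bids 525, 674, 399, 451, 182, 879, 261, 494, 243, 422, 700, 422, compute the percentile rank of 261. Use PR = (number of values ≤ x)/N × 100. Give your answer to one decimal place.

N = 12.
Strictly below 261: 2. Equal to 261: 1.
PR = 3/12 × 100 = 25.0

25.0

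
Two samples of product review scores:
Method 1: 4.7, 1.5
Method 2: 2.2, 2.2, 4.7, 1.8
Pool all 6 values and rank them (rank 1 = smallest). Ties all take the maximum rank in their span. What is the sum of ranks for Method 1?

7

Sorted (ascending): 1.5, 1.8, 2.2, 2.2, 4.7, 4.7
The 2 values of 2.2 occupy positions 3–4 → each gets rank 4.
The 2 values of 4.7 occupy positions 5–6 → each gets rank 6.
Method 1 values → pooled ranks: 4.7→6, 1.5→1
Rank sum = 6 + 1 = 7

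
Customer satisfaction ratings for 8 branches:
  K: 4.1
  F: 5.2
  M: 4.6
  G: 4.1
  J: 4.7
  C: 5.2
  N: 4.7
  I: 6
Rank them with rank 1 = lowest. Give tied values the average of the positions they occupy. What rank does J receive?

Sorted (ascending): 4.1, 4.1, 4.6, 4.7, 4.7, 5.2, 5.2, 6
The 2 values of 4.1 occupy positions 1–2 → average rank (1+2)/2 = 1.5.
The 2 values of 4.7 occupy positions 4–5 → average rank (4+5)/2 = 4.5.
The 2 values of 5.2 occupy positions 6–7 → average rank (6+7)/2 = 6.5.
J has value 4.7 → rank 4.5.

4.5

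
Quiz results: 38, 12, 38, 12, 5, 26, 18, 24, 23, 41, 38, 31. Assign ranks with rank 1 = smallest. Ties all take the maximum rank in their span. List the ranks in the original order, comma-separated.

11, 3, 11, 3, 1, 7, 4, 6, 5, 12, 11, 8

Sorted (ascending): 5, 12, 12, 18, 23, 24, 26, 31, 38, 38, 38, 41
The 2 values of 12 occupy positions 2–3 → each gets rank 3.
The 3 values of 38 occupy positions 9–11 → each gets rank 11.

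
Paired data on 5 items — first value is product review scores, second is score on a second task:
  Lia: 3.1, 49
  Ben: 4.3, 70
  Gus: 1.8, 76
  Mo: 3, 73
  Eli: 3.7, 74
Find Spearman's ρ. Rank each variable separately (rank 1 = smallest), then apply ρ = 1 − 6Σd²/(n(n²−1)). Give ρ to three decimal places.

Ranks of variable 1: 3, 5, 1, 2, 4
Ranks of variable 2: 1, 2, 5, 3, 4
d = r₁ − r₂: 2, 3, -4, -1, 0
d²: 4, 9, 16, 1, 0; Σd² = 30
ρ = 1 − 6·30/(5·24) = 1 − 180/120 = -0.500

-0.500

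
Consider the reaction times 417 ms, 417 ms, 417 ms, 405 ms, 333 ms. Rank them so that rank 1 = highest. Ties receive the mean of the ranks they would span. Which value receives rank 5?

Sorted (descending): 417, 417, 417, 405, 333
The 3 values of 417 occupy positions 1–3 → average rank 2.
Rank 5 → value 333.

333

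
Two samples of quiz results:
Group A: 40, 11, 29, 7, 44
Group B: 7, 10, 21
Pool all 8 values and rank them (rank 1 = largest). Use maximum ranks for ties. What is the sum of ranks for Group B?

18

Sorted (descending): 44, 40, 29, 21, 11, 10, 7, 7
The 2 values of 7 occupy positions 7–8 → each gets rank 8.
Group B values → pooled ranks: 7→8, 10→6, 21→4
Rank sum = 8 + 6 + 4 = 18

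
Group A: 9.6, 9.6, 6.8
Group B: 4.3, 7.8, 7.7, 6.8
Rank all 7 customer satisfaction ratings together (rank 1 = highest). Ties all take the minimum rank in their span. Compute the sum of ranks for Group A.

7

Sorted (descending): 9.6, 9.6, 7.8, 7.7, 6.8, 6.8, 4.3
The 2 values of 9.6 occupy positions 1–2 → each gets rank 1.
The 2 values of 6.8 occupy positions 5–6 → each gets rank 5.
Group A values → pooled ranks: 9.6→1, 9.6→1, 6.8→5
Rank sum = 1 + 1 + 5 = 7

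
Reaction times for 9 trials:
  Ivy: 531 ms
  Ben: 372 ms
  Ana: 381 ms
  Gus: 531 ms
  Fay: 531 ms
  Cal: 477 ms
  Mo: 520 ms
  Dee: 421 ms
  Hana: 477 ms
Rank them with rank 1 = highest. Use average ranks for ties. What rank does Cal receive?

Sorted (descending): 531, 531, 531, 520, 477, 477, 421, 381, 372
The 3 values of 531 occupy positions 1–3 → average rank 2.
The 2 values of 477 occupy positions 5–6 → average rank (5+6)/2 = 5.5.
Cal has value 477 ms → rank 5.5.

5.5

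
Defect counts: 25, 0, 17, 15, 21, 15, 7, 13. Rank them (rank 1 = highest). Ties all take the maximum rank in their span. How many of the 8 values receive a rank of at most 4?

Sorted (descending): 25, 21, 17, 15, 15, 13, 7, 0
The 2 values of 15 occupy positions 4–5 → each gets rank 5.
Ranks ≤ 4: {1, 2, 3} → 3 values.

3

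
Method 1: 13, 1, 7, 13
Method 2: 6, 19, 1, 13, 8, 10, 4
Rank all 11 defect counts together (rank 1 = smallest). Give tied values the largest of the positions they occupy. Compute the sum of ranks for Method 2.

Sorted (ascending): 1, 1, 4, 6, 7, 8, 10, 13, 13, 13, 19
The 2 values of 1 occupy positions 1–2 → each gets rank 2.
The 3 values of 13 occupy positions 8–10 → each gets rank 10.
Method 2 values → pooled ranks: 6→4, 19→11, 1→2, 13→10, 8→6, 10→7, 4→3
Rank sum = 4 + 11 + 2 + 10 + 6 + 7 + 3 = 43

43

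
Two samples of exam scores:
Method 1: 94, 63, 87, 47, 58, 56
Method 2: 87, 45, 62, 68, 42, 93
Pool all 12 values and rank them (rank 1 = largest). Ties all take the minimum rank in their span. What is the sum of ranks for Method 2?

Sorted (descending): 94, 93, 87, 87, 68, 63, 62, 58, 56, 47, 45, 42
The 2 values of 87 occupy positions 3–4 → each gets rank 3.
Method 2 values → pooled ranks: 87→3, 45→11, 62→7, 68→5, 42→12, 93→2
Rank sum = 3 + 11 + 7 + 5 + 12 + 2 = 40

40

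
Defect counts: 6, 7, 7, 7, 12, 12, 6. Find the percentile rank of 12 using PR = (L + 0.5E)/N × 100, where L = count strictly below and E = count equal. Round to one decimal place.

N = 7.
Strictly below 12: 5. Equal to 12: 2.
PR = (5 + 0.5·2)/7 × 100 = 85.7

85.7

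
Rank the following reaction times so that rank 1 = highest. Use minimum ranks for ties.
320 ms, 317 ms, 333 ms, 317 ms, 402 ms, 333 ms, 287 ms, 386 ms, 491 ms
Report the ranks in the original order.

6, 7, 4, 7, 2, 4, 9, 3, 1

Sorted (descending): 491, 402, 386, 333, 333, 320, 317, 317, 287
The 2 values of 333 occupy positions 4–5 → each gets rank 4.
The 2 values of 317 occupy positions 7–8 → each gets rank 7.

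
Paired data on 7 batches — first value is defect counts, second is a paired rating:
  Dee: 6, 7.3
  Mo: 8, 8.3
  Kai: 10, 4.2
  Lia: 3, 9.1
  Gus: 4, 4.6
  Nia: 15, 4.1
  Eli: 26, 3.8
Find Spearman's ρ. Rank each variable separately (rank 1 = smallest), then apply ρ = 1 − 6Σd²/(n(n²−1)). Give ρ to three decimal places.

-0.857

Ranks of variable 1: 3, 4, 5, 1, 2, 6, 7
Ranks of variable 2: 5, 6, 3, 7, 4, 2, 1
d = r₁ − r₂: -2, -2, 2, -6, -2, 4, 6
d²: 4, 4, 4, 36, 4, 16, 36; Σd² = 104
ρ = 1 − 6·104/(7·48) = 1 − 624/336 = -0.857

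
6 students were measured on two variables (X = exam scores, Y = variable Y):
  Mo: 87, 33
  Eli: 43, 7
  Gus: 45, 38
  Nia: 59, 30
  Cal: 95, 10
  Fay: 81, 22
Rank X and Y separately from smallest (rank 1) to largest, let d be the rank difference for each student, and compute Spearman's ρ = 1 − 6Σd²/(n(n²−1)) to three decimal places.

0.029

Ranks of variable 1: 5, 1, 2, 3, 6, 4
Ranks of variable 2: 5, 1, 6, 4, 2, 3
d = r₁ − r₂: 0, 0, -4, -1, 4, 1
d²: 0, 0, 16, 1, 16, 1; Σd² = 34
ρ = 1 − 6·34/(6·35) = 1 − 204/210 = 0.029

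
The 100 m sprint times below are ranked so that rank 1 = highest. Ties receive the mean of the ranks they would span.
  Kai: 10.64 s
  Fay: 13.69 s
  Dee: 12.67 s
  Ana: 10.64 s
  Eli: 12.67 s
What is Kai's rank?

4.5

Sorted (descending): 13.69, 12.67, 12.67, 10.64, 10.64
The 2 values of 12.67 occupy positions 2–3 → average rank (2+3)/2 = 2.5.
The 2 values of 10.64 occupy positions 4–5 → average rank (4+5)/2 = 4.5.
Kai has value 10.64 s → rank 4.5.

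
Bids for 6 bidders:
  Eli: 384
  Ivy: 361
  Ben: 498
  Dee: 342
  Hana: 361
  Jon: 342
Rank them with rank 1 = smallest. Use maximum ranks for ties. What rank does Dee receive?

2

Sorted (ascending): 342, 342, 361, 361, 384, 498
The 2 values of 342 occupy positions 1–2 → each gets rank 2.
The 2 values of 361 occupy positions 3–4 → each gets rank 4.
Dee has value 342 → rank 2.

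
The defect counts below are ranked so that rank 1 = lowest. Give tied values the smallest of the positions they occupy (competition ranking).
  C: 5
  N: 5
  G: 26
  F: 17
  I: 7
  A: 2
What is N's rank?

Sorted (ascending): 2, 5, 5, 7, 17, 26
The 2 values of 5 occupy positions 2–3 → each gets rank 2.
N has value 5 → rank 2.

2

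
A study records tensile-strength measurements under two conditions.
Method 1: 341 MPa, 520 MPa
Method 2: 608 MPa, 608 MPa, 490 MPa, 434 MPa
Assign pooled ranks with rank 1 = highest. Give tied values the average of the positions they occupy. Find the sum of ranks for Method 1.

9

Sorted (descending): 608, 608, 520, 490, 434, 341
The 2 values of 608 occupy positions 1–2 → average rank (1+2)/2 = 1.5.
Method 1 values → pooled ranks: 341→6, 520→3
Rank sum = 6 + 3 = 9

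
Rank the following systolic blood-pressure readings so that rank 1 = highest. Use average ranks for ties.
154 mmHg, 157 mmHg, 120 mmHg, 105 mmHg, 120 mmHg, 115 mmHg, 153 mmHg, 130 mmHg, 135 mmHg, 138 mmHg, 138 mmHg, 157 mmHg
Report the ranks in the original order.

3, 1.5, 9.5, 12, 9.5, 11, 4, 8, 7, 5.5, 5.5, 1.5

Sorted (descending): 157, 157, 154, 153, 138, 138, 135, 130, 120, 120, 115, 105
The 2 values of 157 occupy positions 1–2 → average rank (1+2)/2 = 1.5.
The 2 values of 138 occupy positions 5–6 → average rank (5+6)/2 = 5.5.
The 2 values of 120 occupy positions 9–10 → average rank (9+10)/2 = 9.5.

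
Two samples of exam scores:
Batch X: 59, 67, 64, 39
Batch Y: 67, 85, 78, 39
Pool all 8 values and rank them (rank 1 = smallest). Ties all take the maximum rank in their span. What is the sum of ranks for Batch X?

15

Sorted (ascending): 39, 39, 59, 64, 67, 67, 78, 85
The 2 values of 39 occupy positions 1–2 → each gets rank 2.
The 2 values of 67 occupy positions 5–6 → each gets rank 6.
Batch X values → pooled ranks: 59→3, 67→6, 64→4, 39→2
Rank sum = 3 + 6 + 4 + 2 = 15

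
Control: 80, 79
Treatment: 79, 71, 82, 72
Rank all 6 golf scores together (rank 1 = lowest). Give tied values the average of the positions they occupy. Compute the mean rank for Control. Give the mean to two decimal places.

Sorted (ascending): 71, 72, 79, 79, 80, 82
The 2 values of 79 occupy positions 3–4 → average rank (3+4)/2 = 3.5.
Control values → pooled ranks: 80→5, 79→3.5
Mean rank = (5 + 3.5) / 2 = 4.25

4.25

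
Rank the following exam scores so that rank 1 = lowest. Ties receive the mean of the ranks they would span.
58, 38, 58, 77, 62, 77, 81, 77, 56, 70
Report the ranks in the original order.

3.5, 1, 3.5, 8, 5, 8, 10, 8, 2, 6

Sorted (ascending): 38, 56, 58, 58, 62, 70, 77, 77, 77, 81
The 2 values of 58 occupy positions 3–4 → average rank (3+4)/2 = 3.5.
The 3 values of 77 occupy positions 7–9 → average rank 8.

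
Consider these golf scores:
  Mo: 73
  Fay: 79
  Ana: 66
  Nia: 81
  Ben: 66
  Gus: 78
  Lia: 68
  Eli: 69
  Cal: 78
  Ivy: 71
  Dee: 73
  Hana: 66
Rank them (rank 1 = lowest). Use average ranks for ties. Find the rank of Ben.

Sorted (ascending): 66, 66, 66, 68, 69, 71, 73, 73, 78, 78, 79, 81
The 3 values of 66 occupy positions 1–3 → average rank 2.
The 2 values of 73 occupy positions 7–8 → average rank (7+8)/2 = 7.5.
The 2 values of 78 occupy positions 9–10 → average rank (9+10)/2 = 9.5.
Ben has value 66 → rank 2.

2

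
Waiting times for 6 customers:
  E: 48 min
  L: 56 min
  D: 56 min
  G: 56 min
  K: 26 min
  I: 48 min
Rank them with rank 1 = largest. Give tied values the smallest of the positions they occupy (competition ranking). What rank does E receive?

Sorted (descending): 56, 56, 56, 48, 48, 26
The 3 values of 56 occupy positions 1–3 → each gets rank 1.
The 2 values of 48 occupy positions 4–5 → each gets rank 4.
E has value 48 min → rank 4.

4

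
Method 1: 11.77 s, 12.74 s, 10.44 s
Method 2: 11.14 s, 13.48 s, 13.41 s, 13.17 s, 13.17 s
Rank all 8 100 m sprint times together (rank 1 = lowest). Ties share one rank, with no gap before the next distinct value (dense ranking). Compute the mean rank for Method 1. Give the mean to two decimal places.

Sorted (ascending): 10.44, 11.14, 11.77, 12.74, 13.17, 13.17, 13.41, 13.48
The 2 values of 13.17 share dense rank 5.
Remaining distinct values take the next consecutive integers.
Method 1 values → pooled ranks: 11.77→3, 12.74→4, 10.44→1
Mean rank = (3 + 4 + 1) / 3 = 2.67

2.67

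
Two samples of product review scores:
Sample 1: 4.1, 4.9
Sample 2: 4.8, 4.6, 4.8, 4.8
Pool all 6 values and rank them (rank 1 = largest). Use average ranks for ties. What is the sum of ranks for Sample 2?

Sorted (descending): 4.9, 4.8, 4.8, 4.8, 4.6, 4.1
The 3 values of 4.8 occupy positions 2–4 → average rank 3.
Sample 2 values → pooled ranks: 4.8→3, 4.6→5, 4.8→3, 4.8→3
Rank sum = 3 + 5 + 3 + 3 = 14

14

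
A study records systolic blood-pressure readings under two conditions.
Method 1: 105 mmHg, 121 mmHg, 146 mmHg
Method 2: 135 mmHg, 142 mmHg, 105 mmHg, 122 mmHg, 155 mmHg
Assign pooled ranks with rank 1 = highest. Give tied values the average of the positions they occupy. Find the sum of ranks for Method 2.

20.5

Sorted (descending): 155, 146, 142, 135, 122, 121, 105, 105
The 2 values of 105 occupy positions 7–8 → average rank (7+8)/2 = 7.5.
Method 2 values → pooled ranks: 135→4, 142→3, 105→7.5, 122→5, 155→1
Rank sum = 4 + 3 + 7.5 + 5 + 1 = 20.5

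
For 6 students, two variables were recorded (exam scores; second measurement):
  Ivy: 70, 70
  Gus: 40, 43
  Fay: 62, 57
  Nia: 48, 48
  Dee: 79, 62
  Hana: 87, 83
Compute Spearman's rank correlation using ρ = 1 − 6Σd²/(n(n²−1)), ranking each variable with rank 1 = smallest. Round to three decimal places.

0.943

Ranks of variable 1: 4, 1, 3, 2, 5, 6
Ranks of variable 2: 5, 1, 3, 2, 4, 6
d = r₁ − r₂: -1, 0, 0, 0, 1, 0
d²: 1, 0, 0, 0, 1, 0; Σd² = 2
ρ = 1 − 6·2/(6·35) = 1 − 12/210 = 0.943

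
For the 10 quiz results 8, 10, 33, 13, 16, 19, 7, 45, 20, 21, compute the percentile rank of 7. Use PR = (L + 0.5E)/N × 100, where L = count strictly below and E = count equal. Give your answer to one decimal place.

N = 10.
Strictly below 7: 0. Equal to 7: 1.
PR = (0 + 0.5·1)/10 × 100 = 5.0

5.0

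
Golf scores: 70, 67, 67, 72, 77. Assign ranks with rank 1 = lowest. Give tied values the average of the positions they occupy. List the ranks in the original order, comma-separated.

3, 1.5, 1.5, 4, 5

Sorted (ascending): 67, 67, 70, 72, 77
The 2 values of 67 occupy positions 1–2 → average rank (1+2)/2 = 1.5.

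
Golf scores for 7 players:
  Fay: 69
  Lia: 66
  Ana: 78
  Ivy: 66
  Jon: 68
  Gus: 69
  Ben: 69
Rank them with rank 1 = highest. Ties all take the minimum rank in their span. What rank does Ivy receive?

Sorted (descending): 78, 69, 69, 69, 68, 66, 66
The 3 values of 69 occupy positions 2–4 → each gets rank 2.
The 2 values of 66 occupy positions 6–7 → each gets rank 6.
Ivy has value 66 → rank 6.

6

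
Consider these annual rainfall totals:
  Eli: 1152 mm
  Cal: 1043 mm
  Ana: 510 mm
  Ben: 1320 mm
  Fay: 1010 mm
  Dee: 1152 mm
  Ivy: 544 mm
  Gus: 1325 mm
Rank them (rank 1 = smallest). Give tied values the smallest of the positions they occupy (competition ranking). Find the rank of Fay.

3

Sorted (ascending): 510, 544, 1010, 1043, 1152, 1152, 1320, 1325
The 2 values of 1152 occupy positions 5–6 → each gets rank 5.
Fay has value 1010 mm → rank 3.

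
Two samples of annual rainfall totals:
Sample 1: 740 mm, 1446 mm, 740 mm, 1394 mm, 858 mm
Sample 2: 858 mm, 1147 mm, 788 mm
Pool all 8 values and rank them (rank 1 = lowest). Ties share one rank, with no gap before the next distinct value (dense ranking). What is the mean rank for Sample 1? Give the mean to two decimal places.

3.20

Sorted (ascending): 740, 740, 788, 858, 858, 1147, 1394, 1446
The 2 values of 740 share dense rank 1.
The 2 values of 858 share dense rank 3.
Remaining distinct values take the next consecutive integers.
Sample 1 values → pooled ranks: 740→1, 1446→6, 740→1, 1394→5, 858→3
Mean rank = (1 + 6 + 1 + 5 + 3) / 5 = 3.20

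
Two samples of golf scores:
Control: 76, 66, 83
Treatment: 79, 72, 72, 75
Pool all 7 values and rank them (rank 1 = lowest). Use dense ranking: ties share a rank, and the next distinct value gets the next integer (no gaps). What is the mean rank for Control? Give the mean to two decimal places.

Sorted (ascending): 66, 72, 72, 75, 76, 79, 83
The 2 values of 72 share dense rank 2.
Remaining distinct values take the next consecutive integers.
Control values → pooled ranks: 76→4, 66→1, 83→6
Mean rank = (4 + 1 + 6) / 3 = 3.67

3.67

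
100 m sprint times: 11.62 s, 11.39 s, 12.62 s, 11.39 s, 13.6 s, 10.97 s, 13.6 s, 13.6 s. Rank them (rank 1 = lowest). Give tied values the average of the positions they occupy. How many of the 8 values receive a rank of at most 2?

Sorted (ascending): 10.97, 11.39, 11.39, 11.62, 12.62, 13.6, 13.6, 13.6
The 2 values of 11.39 occupy positions 2–3 → average rank (2+3)/2 = 2.5.
The 3 values of 13.6 occupy positions 6–8 → average rank 7.
Ranks ≤ 2: {1} → 1 value.

1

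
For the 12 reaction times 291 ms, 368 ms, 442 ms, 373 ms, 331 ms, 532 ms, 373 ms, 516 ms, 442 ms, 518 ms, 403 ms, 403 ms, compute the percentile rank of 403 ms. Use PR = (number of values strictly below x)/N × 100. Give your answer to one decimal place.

N = 12.
Strictly below 403: 5. Equal to 403: 2.
PR = 5/12 × 100 = 41.7

41.7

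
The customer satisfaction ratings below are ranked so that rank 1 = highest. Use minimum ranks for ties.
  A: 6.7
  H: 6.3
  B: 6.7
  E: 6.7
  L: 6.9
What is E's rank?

2

Sorted (descending): 6.9, 6.7, 6.7, 6.7, 6.3
The 3 values of 6.7 occupy positions 2–4 → each gets rank 2.
E has value 6.7 → rank 2.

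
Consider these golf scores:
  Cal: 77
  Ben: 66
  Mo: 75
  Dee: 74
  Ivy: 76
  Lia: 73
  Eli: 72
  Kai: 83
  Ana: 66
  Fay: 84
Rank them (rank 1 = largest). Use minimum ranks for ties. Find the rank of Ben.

9

Sorted (descending): 84, 83, 77, 76, 75, 74, 73, 72, 66, 66
The 2 values of 66 occupy positions 9–10 → each gets rank 9.
Ben has value 66 → rank 9.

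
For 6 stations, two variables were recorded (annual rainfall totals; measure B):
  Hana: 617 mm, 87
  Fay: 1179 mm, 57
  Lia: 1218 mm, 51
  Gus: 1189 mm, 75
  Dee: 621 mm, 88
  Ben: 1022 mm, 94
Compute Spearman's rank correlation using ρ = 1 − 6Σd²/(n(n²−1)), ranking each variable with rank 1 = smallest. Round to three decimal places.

Ranks of variable 1: 1, 4, 6, 5, 2, 3
Ranks of variable 2: 4, 2, 1, 3, 5, 6
d = r₁ − r₂: -3, 2, 5, 2, -3, -3
d²: 9, 4, 25, 4, 9, 9; Σd² = 60
ρ = 1 − 6·60/(6·35) = 1 − 360/210 = -0.714

-0.714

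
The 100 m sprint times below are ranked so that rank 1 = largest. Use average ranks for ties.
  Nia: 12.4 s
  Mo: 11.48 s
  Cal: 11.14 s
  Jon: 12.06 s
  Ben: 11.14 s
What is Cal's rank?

Sorted (descending): 12.4, 12.06, 11.48, 11.14, 11.14
The 2 values of 11.14 occupy positions 4–5 → average rank (4+5)/2 = 4.5.
Cal has value 11.14 s → rank 4.5.

4.5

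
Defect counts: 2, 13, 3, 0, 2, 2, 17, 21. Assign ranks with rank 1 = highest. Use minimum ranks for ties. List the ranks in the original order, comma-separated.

Sorted (descending): 21, 17, 13, 3, 2, 2, 2, 0
The 3 values of 2 occupy positions 5–7 → each gets rank 5.

5, 3, 4, 8, 5, 5, 2, 1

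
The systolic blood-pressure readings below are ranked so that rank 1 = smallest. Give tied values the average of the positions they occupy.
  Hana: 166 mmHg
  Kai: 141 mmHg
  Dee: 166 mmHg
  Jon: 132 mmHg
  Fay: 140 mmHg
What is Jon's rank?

1

Sorted (ascending): 132, 140, 141, 166, 166
The 2 values of 166 occupy positions 4–5 → average rank (4+5)/2 = 4.5.
Jon has value 132 mmHg → rank 1.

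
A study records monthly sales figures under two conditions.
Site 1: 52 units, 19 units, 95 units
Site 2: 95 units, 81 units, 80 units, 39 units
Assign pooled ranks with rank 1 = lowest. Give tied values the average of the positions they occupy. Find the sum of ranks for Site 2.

17.5

Sorted (ascending): 19, 39, 52, 80, 81, 95, 95
The 2 values of 95 occupy positions 6–7 → average rank (6+7)/2 = 6.5.
Site 2 values → pooled ranks: 95→6.5, 81→5, 80→4, 39→2
Rank sum = 6.5 + 5 + 4 + 2 = 17.5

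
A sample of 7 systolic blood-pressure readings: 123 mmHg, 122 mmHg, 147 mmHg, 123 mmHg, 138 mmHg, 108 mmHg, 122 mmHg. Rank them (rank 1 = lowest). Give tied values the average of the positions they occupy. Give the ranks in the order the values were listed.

4.5, 2.5, 7, 4.5, 6, 1, 2.5

Sorted (ascending): 108, 122, 122, 123, 123, 138, 147
The 2 values of 122 occupy positions 2–3 → average rank (2+3)/2 = 2.5.
The 2 values of 123 occupy positions 4–5 → average rank (4+5)/2 = 4.5.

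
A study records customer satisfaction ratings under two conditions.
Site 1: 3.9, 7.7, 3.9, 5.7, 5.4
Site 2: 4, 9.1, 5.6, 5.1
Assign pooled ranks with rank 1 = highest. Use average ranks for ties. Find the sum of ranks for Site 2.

Sorted (descending): 9.1, 7.7, 5.7, 5.6, 5.4, 5.1, 4, 3.9, 3.9
The 2 values of 3.9 occupy positions 8–9 → average rank (8+9)/2 = 8.5.
Site 2 values → pooled ranks: 4→7, 9.1→1, 5.6→4, 5.1→6
Rank sum = 7 + 1 + 4 + 6 = 18

18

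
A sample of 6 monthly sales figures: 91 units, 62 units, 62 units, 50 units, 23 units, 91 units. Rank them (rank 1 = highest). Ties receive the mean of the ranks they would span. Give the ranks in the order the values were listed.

Sorted (descending): 91, 91, 62, 62, 50, 23
The 2 values of 91 occupy positions 1–2 → average rank (1+2)/2 = 1.5.
The 2 values of 62 occupy positions 3–4 → average rank (3+4)/2 = 3.5.

1.5, 3.5, 3.5, 5, 6, 1.5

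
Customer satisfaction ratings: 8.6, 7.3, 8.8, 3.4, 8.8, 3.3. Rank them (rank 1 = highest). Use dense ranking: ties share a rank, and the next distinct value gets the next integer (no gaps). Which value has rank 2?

Sorted (descending): 8.8, 8.8, 8.6, 7.3, 3.4, 3.3
The 2 values of 8.8 share dense rank 1.
Remaining distinct values take the next consecutive integers.
Rank 2 → value 8.6.

8.6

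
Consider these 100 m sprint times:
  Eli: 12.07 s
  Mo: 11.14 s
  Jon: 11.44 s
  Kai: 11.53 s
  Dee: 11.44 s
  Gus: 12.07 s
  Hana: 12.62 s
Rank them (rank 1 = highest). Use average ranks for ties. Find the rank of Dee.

5.5

Sorted (descending): 12.62, 12.07, 12.07, 11.53, 11.44, 11.44, 11.14
The 2 values of 12.07 occupy positions 2–3 → average rank (2+3)/2 = 2.5.
The 2 values of 11.44 occupy positions 5–6 → average rank (5+6)/2 = 5.5.
Dee has value 11.44 s → rank 5.5.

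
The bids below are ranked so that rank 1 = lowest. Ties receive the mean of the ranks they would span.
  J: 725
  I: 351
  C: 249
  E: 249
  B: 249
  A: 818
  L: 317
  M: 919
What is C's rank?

Sorted (ascending): 249, 249, 249, 317, 351, 725, 818, 919
The 3 values of 249 occupy positions 1–3 → average rank 2.
C has value 249 → rank 2.

2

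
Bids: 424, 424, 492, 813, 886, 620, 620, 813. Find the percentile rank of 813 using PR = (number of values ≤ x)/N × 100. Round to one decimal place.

87.5

N = 8.
Strictly below 813: 5. Equal to 813: 2.
PR = 7/8 × 100 = 87.5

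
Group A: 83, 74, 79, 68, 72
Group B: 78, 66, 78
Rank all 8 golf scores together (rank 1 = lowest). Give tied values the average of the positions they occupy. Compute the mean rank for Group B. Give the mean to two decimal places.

Sorted (ascending): 66, 68, 72, 74, 78, 78, 79, 83
The 2 values of 78 occupy positions 5–6 → average rank (5+6)/2 = 5.5.
Group B values → pooled ranks: 78→5.5, 66→1, 78→5.5
Mean rank = (5.5 + 1 + 5.5) / 3 = 4.00

4.00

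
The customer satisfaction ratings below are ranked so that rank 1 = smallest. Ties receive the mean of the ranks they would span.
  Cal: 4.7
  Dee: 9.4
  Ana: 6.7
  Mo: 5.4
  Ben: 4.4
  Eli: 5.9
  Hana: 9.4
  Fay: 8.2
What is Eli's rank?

Sorted (ascending): 4.4, 4.7, 5.4, 5.9, 6.7, 8.2, 9.4, 9.4
The 2 values of 9.4 occupy positions 7–8 → average rank (7+8)/2 = 7.5.
Eli has value 5.9 → rank 4.

4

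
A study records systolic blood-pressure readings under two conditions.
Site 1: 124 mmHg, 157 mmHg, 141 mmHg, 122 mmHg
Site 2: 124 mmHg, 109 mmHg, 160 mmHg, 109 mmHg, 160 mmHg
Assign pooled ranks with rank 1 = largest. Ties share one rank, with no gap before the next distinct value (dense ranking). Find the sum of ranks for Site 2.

Sorted (descending): 160, 160, 157, 141, 124, 124, 122, 109, 109
The 2 values of 160 share dense rank 1.
The 2 values of 124 share dense rank 4.
The 2 values of 109 share dense rank 6.
Remaining distinct values take the next consecutive integers.
Site 2 values → pooled ranks: 124→4, 109→6, 160→1, 109→6, 160→1
Rank sum = 4 + 6 + 1 + 6 + 1 = 18

18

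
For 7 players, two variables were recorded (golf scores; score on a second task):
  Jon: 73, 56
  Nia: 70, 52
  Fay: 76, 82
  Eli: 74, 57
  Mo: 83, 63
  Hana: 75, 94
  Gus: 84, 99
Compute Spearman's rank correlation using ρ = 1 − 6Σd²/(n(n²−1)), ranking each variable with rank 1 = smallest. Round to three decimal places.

Ranks of variable 1: 2, 1, 5, 3, 6, 4, 7
Ranks of variable 2: 2, 1, 5, 3, 4, 6, 7
d = r₁ − r₂: 0, 0, 0, 0, 2, -2, 0
d²: 0, 0, 0, 0, 4, 4, 0; Σd² = 8
ρ = 1 − 6·8/(7·48) = 1 − 48/336 = 0.857

0.857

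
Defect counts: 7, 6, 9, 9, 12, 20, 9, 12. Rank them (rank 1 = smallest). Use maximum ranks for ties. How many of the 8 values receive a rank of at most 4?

Sorted (ascending): 6, 7, 9, 9, 9, 12, 12, 20
The 3 values of 9 occupy positions 3–5 → each gets rank 5.
The 2 values of 12 occupy positions 6–7 → each gets rank 7.
Ranks ≤ 4: {1, 2} → 2 values.

2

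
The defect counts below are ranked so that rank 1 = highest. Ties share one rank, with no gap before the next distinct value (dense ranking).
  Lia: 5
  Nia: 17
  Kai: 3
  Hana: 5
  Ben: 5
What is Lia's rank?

2

Sorted (descending): 17, 5, 5, 5, 3
The 3 values of 5 share dense rank 2.
Remaining distinct values take the next consecutive integers.
Lia has value 5 → rank 2.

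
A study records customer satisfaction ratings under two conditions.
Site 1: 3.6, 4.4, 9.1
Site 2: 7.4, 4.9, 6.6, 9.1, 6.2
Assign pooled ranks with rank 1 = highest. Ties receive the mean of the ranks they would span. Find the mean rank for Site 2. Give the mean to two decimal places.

3.90

Sorted (descending): 9.1, 9.1, 7.4, 6.6, 6.2, 4.9, 4.4, 3.6
The 2 values of 9.1 occupy positions 1–2 → average rank (1+2)/2 = 1.5.
Site 2 values → pooled ranks: 7.4→3, 4.9→6, 6.6→4, 9.1→1.5, 6.2→5
Mean rank = (3 + 6 + 4 + 1.5 + 5) / 5 = 3.90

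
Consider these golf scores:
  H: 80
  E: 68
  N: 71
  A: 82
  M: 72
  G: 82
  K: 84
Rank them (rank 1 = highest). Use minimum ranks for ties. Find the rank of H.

Sorted (descending): 84, 82, 82, 80, 72, 71, 68
The 2 values of 82 occupy positions 2–3 → each gets rank 2.
H has value 80 → rank 4.

4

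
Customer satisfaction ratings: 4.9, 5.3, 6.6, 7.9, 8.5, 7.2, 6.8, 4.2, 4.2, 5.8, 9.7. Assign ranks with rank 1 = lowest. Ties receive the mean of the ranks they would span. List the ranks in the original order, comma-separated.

3, 4, 6, 9, 10, 8, 7, 1.5, 1.5, 5, 11

Sorted (ascending): 4.2, 4.2, 4.9, 5.3, 5.8, 6.6, 6.8, 7.2, 7.9, 8.5, 9.7
The 2 values of 4.2 occupy positions 1–2 → average rank (1+2)/2 = 1.5.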